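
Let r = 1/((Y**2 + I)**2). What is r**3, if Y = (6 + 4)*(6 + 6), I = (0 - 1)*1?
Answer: 1/8912386051315387430313601 ≈ 1.1220e-25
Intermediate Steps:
I = -1 (I = -1*1 = -1)
Y = 120 (Y = 10*12 = 120)
r = 1/207331201 (r = 1/((120**2 - 1)**2) = 1/((14400 - 1)**2) = 1/(14399**2) = 1/207331201 ≈ 4.8232e-9)
r**3 = (1/207331201)**3 = 1/8912386051315387430313601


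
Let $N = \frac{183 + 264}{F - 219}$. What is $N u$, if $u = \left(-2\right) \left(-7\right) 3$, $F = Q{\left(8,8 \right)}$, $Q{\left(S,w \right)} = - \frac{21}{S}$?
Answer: $- \frac{16688}{197} \approx -84.711$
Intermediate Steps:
$F = - \frac{21}{8} \approx -2.625$
$N = - \frac{1192}{591}$ ($N = \frac{183 + 264}{- \frac{21}{8} - 219} = \frac{447}{- \frac{1773}{8}} = 447 \left(- \frac{8}{1773}\right) = - \frac{1192}{591} \approx -2.0169$)
$u = 42$ ($u = 14 \cdot 3 = 42$)
$N u = \left(- \frac{1192}{591}\right) 42 = - \frac{16688}{197}$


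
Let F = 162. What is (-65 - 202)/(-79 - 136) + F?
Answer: 35097/215 ≈ 163.24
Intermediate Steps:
(-65 - 202)/(-79 - 136) + F = (-65 - 202)/(-79 - 136) + 162 = -267/(-215) + 162 = -267*(-1/215) + 162 = 267/215 + 162 = 35097/215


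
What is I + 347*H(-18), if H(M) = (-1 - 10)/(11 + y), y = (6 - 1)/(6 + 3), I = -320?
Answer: -67633/104 ≈ -650.32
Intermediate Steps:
y = 5/9 ≈ 0.55556
H(M) = -99/104 (H(M) = (-1 - 10)/(11 + 5/9) = -11/104/9 = -11*9/104 = -99/104)
I + 347*H(-18) = -320 + 347*(-99/104) = -320 - 34353/104 = -67633/104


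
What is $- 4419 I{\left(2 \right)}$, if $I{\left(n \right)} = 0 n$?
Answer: $0$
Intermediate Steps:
$I{\left(n \right)} = 0$
$- 4419 I{\left(2 \right)} = \left(-4419\right) 0 = 0$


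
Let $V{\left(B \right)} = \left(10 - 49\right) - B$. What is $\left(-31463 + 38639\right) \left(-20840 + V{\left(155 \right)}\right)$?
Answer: $-150939984$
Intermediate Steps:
$V{\left(B \right)} = -39 - B$
$\left(-31463 + 38639\right) \left(-20840 + V{\left(155 \right)}\right) = \left(-31463 + 38639\right) \left(-20840 - 194\right) = 7176 \left(-20840 - 194\right) = 7176 \left(-21034\right) = -150939984$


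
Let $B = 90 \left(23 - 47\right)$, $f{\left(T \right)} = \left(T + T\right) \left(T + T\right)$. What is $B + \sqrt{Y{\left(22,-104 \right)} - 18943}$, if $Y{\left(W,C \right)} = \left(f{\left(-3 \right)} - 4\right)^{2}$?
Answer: $-2160 + 3 i \sqrt{1991} \approx -2160.0 + 133.86 i$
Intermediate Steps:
$f{\left(T \right)} = 4 T^{2}$ ($f{\left(T \right)} = 2 T 2 T = 4 T^{2}$)
$B = -2160$ ($B = 90 \left(-24\right) = -2160$)
$Y{\left(W,C \right)} = 1024$ ($Y{\left(W,C \right)} = \left(4 \left(-3\right)^{2} - 4\right)^{2} = \left(4 \cdot 9 - 4\right)^{2} = \left(36 - 4\right)^{2} = 32^{2} = 1024$)
$B + \sqrt{Y{\left(22,-104 \right)} - 18943} = -2160 + \sqrt{1024 - 18943} = -2160 + \sqrt{-17919} = -2160 + 3 i \sqrt{1991}$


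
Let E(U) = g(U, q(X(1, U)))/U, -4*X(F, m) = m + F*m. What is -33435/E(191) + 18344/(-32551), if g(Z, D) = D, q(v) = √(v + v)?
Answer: -18344/32551 + 33435*I*√191 ≈ -0.56355 + 4.6208e+5*I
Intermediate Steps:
X(F, m) = -m/4 - F*m/4 (X(F, m) = -(m + F*m)/4 = -m/4 - F*m/4)
q(v) = √2*√v (q(v) = √(2*v) = √2*√v)
E(U) = √(-U)/U (E(U) = (√2*√(-U*(1 + 1)/4))/U = (√2*√(-¼*U*2))/U = (√2*√(-U/2))/U = (√2*(√2*√(-U)/2))/U = √(-U)/U)
-33435/E(191) + 18344/(-32551) = -33435*(-I*√191) + 18344/(-32551) = -33435*(-I*√191) + 18344*(-1/32551) = -33435*(-I*√191) - 18344/32551 = -(-33435)*I*√191 - 18344/32551 = 33435*I*√191 - 18344/32551 = -18344/32551 + 33435*I*√191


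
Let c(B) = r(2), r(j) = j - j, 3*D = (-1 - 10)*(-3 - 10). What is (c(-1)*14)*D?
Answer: 0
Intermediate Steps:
D = 143/3 (D = ((-1 - 10)*(-3 - 10))/3 = (-11*(-13))/3 = (1/3)*143 = 143/3 ≈ 47.667)
r(j) = 0
c(B) = 0
(c(-1)*14)*D = (0*14)*(143/3) = 0*(143/3) = 0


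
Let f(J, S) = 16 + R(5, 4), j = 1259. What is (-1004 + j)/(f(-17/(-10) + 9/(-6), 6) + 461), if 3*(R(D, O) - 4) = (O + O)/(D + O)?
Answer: 1377/2599 ≈ 0.52982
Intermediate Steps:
R(D, O) = 4 + 2*O/(3*(D + O)) (R(D, O) = 4 + ((O + O)/(D + O))/3 = 4 + ((2*O)/(D + O))/3 = 4 + (2*O/(D + O))/3 = 4 + 2*O/(3*(D + O)))
f(J, S) = 548/27 (f(J, S) = 16 + (4*5 + (14/3)*4)/(5 + 4) = 16 + (20 + 56/3)/9 = 16 + (⅑)*(116/3) = 16 + 116/27 = 548/27)
(-1004 + j)/(f(-17/(-10) + 9/(-6), 6) + 461) = (-1004 + 1259)/(548/27 + 461) = 255/(12995/27) = (27/12995)*255 = 1377/2599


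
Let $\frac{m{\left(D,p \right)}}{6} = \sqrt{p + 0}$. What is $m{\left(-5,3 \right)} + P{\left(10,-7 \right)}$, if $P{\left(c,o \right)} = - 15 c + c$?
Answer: $-140 + 6 \sqrt{3} \approx -129.61$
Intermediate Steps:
$m{\left(D,p \right)} = 6 \sqrt{p}$ ($m{\left(D,p \right)} = 6 \sqrt{p + 0} = 6 \sqrt{p}$)
$P{\left(c,o \right)} = - 14 c$
$m{\left(-5,3 \right)} + P{\left(10,-7 \right)} = 6 \sqrt{3} - 140 = -140 + 6 \sqrt{3}$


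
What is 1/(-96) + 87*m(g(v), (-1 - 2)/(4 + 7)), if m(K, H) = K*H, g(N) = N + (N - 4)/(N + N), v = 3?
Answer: -71003/1056 ≈ -67.238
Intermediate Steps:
g(N) = N + (-4 + N)/(2*N) (g(N) = N + (-4 + N)/((2*N)) = N + (-4 + N)*(1/(2*N)) = N + (-4 + N)/(2*N))
m(K, H) = H*K
1/(-96) + 87*m(g(v), (-1 - 2)/(4 + 7)) = 1/(-96) + 87*(((-1 - 2)/(4 + 7))*(½ + 3 - 2/3)) = -1/96 + 87*((-3/11)*(½ + 3 - 2*⅓)) = -1/96 + 87*((-3*1/11)*(½ + 3 - ⅔)) = -1/96 + 87*(-3/11*17/6) = -1/96 + 87*(-17/22) = -1/96 - 1479/22 = -71003/1056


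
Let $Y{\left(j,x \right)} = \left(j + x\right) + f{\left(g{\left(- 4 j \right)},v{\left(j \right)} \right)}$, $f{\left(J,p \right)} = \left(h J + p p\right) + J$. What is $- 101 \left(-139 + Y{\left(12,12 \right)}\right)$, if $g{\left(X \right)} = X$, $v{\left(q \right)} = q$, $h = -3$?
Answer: $-12625$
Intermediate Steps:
$f{\left(J,p \right)} = p^{2} - 2 J$ ($f{\left(J,p \right)} = \left(- 3 J + p p\right) + J = \left(- 3 J + p^{2}\right) + J = \left(p^{2} - 3 J\right) + J = p^{2} - 2 J$)
$Y{\left(j,x \right)} = x + j^{2} + 9 j$ ($Y{\left(j,x \right)} = \left(j + x\right) + \left(j^{2} - 2 \left(- 4 j\right)\right) = \left(j + x\right) + \left(j^{2} + 8 j\right) = x + j^{2} + 9 j$)
$- 101 \left(-139 + Y{\left(12,12 \right)}\right) = - 101 \left(-139 + \left(12 + 12^{2} + 9 \cdot 12\right)\right) = - 101 \left(-139 + \left(12 + 144 + 108\right)\right) = - 101 \left(-139 + 264\right) = \left(-101\right) 125 = -12625$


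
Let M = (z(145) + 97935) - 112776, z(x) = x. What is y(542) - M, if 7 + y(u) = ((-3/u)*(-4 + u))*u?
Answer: 13075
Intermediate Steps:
y(u) = 5 - 3*u (y(u) = -7 + ((-3/u)*(-4 + u))*u = -7 + (-3*(-4 + u)/u)*u = -7 + (12 - 3*u) = 5 - 3*u)
M = -14696 (M = (145 + 97935) - 112776 = 98080 - 112776 = -14696)
y(542) - M = (5 - 3*542) - 1*(-14696) = (5 - 1626) + 14696 = -1621 + 14696 = 13075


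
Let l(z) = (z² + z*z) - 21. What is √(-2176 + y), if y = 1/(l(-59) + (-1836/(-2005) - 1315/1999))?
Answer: I*√421046025684098349594669/13910263442 ≈ 46.648*I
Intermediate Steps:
l(z) = -21 + 2*z² (l(z) = (z² + z²) - 21 = 2*z² - 21 = -21 + 2*z²)
y = 4007995/27820526884 (y = 1/((-21 + 2*(-59)²) + (-1836/(-2005) - 1315/1999)) = 1/((-21 + 2*3481) + (-1836*(-1/2005) - 1315*1/1999)) = 1/((-21 + 6962) + (1836/2005 - 1315/1999)) = 1/(6941 + 1033589/4007995) = 1/(27820526884/4007995) = 4007995/27820526884 ≈ 0.00014407)
√(-2176 + y) = √(-2176 + 4007995/27820526884) = √(-60537462491589/27820526884) = I*√421046025684098349594669/13910263442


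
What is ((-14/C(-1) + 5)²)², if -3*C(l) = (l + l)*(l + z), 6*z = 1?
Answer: 519885601/625 ≈ 8.3182e+5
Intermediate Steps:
z = ⅙ (z = (⅙)*1 = ⅙ ≈ 0.16667)
C(l) = -2*l*(⅙ + l)/3 (C(l) = -(l + l)*(l + ⅙)/3 = -2*l*(⅙ + l)/3)
((-14/C(-1) + 5)²)² = ((-14*9/(1 + 6*(-1)) + 5)²)² = ((-14*9/(1 - 6) + 5)²)² = ((-14/((-⅑*(-1)*(-5))) + 5)²)² = ((-14/(-5/9) + 5)²)² = ((-14*(-9/5) + 5)²)² = ((126/5 + 5)²)² = ((151/5)²)² = (22801/25)² = 519885601/625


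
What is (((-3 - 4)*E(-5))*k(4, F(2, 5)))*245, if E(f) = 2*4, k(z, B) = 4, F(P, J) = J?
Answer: -54880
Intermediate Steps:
E(f) = 8
(((-3 - 4)*E(-5))*k(4, F(2, 5)))*245 = (((-3 - 4)*8)*4)*245 = (-7*8*4)*245 = -56*4*245 = -224*245 = -54880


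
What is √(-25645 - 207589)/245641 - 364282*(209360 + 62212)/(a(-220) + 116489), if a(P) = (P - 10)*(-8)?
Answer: -32976263768/39443 + I*√233234/245641 ≈ -8.3605e+5 + 0.0019661*I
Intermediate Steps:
a(P) = 80 - 8*P (a(P) = (-10 + P)*(-8) = 80 - 8*P)
√(-25645 - 207589)/245641 - 364282*(209360 + 62212)/(a(-220) + 116489) = √(-25645 - 207589)/245641 - 364282*(209360 + 62212)/((80 - 8*(-220)) + 116489) = √(-233234)*(1/245641) - 364282*271572/((80 + 1760) + 116489) = (I*√233234)*(1/245641) - 364282*271572/(1840 + 116489) = I*√233234/245641 - 364282/(118329*(1/271572)) = I*√233234/245641 - 364282/39443/90524 = I*√233234/245641 - 364282*90524/39443 = I*√233234/245641 - 32976263768/39443 = -32976263768/39443 + I*√233234/245641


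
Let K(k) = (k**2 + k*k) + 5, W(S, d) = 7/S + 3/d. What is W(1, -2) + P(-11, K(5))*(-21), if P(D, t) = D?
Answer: 473/2 ≈ 236.50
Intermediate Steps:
W(S, d) = 3/d + 7/S
K(k) = 5 + 2*k**2 (K(k) = (k**2 + k**2) + 5 = 2*k**2 + 5 = 5 + 2*k**2)
W(1, -2) + P(-11, K(5))*(-21) = (3/(-2) + 7/1) - 11*(-21) = (3*(-1/2) + 7*1) + 231 = (-3/2 + 7) + 231 = 11/2 + 231 = 473/2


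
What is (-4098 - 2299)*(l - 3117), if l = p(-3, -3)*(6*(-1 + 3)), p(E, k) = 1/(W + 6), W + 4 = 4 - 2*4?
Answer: 19977831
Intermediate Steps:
W = -8 (W = -4 + (4 - 2*4) = -4 + (4 - 8) = -4 - 4 = -8)
p(E, k) = -1/2 (p(E, k) = 1/(-8 + 6) = 1/(-2) = -1/2)
l = -6 (l = -3*(-1 + 3) = -3*2 = -1/2*12 = -6)
(-4098 - 2299)*(l - 3117) = (-4098 - 2299)*(-6 - 3117) = -6397*(-3123) = 19977831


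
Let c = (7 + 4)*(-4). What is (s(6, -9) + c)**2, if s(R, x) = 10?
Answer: 1156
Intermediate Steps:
c = -44 (c = 11*(-4) = -44)
(s(6, -9) + c)**2 = (10 - 44)**2 = (-34)**2 = 1156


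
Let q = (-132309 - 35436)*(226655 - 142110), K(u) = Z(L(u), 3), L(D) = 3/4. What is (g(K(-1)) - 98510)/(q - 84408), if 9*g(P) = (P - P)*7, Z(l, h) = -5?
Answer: 98510/14182085433 ≈ 6.9461e-6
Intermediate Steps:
L(D) = ¾ (L(D) = 3*(¼) = ¾)
K(u) = -5
q = -14182001025 (q = -167745*84545 = -14182001025)
g(P) = 0 (g(P) = ((P - P)*7)/9 = (0*7)/9 = (⅑)*0 = 0)
(g(K(-1)) - 98510)/(q - 84408) = (0 - 98510)/(-14182001025 - 84408) = -98510/(-14182085433) = -98510*(-1/14182085433) = 98510/14182085433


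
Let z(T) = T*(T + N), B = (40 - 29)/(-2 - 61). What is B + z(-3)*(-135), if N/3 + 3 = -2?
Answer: -459281/63 ≈ -7290.2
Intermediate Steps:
N = -15 (N = -9 + 3*(-2) = -9 - 6 = -15)
B = -11/63 (B = 11/(-63) = 11*(-1/63) = -11/63 ≈ -0.17460)
z(T) = T*(-15 + T) (z(T) = T*(T - 15) = T*(-15 + T))
B + z(-3)*(-135) = -11/63 - 3*(-15 - 3)*(-135) = -11/63 - 3*(-18)*(-135) = -11/63 + 54*(-135) = -11/63 - 7290 = -459281/63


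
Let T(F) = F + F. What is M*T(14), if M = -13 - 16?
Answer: -812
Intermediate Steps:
T(F) = 2*F
M = -29
M*T(14) = -58*14 = -29*28 = -812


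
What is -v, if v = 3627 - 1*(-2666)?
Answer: -6293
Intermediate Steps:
v = 6293 (v = 3627 + 2666 = 6293)
-v = -1*6293 = -6293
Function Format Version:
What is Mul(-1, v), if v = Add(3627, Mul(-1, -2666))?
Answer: -6293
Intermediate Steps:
v = 6293 (v = Add(3627, 2666) = 6293)
Mul(-1, v) = Mul(-1, 6293) = -6293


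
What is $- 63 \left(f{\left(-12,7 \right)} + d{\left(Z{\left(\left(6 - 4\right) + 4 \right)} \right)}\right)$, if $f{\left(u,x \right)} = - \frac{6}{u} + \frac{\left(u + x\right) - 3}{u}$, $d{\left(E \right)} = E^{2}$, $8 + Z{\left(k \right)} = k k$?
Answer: $- \frac{98931}{2} \approx -49466.0$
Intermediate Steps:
$Z{\left(k \right)} = -8 + k^{2}$ ($Z{\left(k \right)} = -8 + k k = -8 + k^{2}$)
$f{\left(u,x \right)} = - \frac{6}{u} + \frac{-3 + u + x}{u}$
$- 63 \left(f{\left(-12,7 \right)} + d{\left(Z{\left(\left(6 - 4\right) + 4 \right)} \right)}\right) = - 63 \left(\frac{-9 - 12 + 7}{-12} + \left(-8 + \left(\left(6 - 4\right) + 4\right)^{2}\right)^{2}\right) = - 63 \left(\left(- \frac{1}{12}\right) \left(-14\right) + \left(-8 + \left(2 + 4\right)^{2}\right)^{2}\right) = - 63 \left(\frac{7}{6} + \left(-8 + 6^{2}\right)^{2}\right) = - 63 \left(\frac{7}{6} + \left(-8 + 36\right)^{2}\right) = - 63 \left(\frac{7}{6} + 28^{2}\right) = - 63 \left(\frac{7}{6} + 784\right) = \left(-63\right) \frac{4711}{6} = - \frac{98931}{2}$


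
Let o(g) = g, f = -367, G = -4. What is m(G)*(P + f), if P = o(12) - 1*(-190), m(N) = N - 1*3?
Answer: 1155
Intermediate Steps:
m(N) = -3 + N (m(N) = N - 3 = -3 + N)
P = 202 (P = 12 - 1*(-190) = 12 + 190 = 202)
m(G)*(P + f) = (-3 - 4)*(202 - 367) = -7*(-165) = 1155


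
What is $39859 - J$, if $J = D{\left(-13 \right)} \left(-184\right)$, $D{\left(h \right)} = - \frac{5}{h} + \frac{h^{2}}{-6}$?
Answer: $\frac{1355137}{39} \approx 34747.0$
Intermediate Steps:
$D{\left(h \right)} = - \frac{5}{h} - \frac{h^{2}}{6}$ ($D{\left(h \right)} = - \frac{5}{h} + h^{2} \left(- \frac{1}{6}\right) = - \frac{5}{h} - \frac{h^{2}}{6}$)
$J = \frac{199364}{39}$ ($J = \frac{-30 - \left(-13\right)^{3}}{6 \left(-13\right)} \left(-184\right) = \frac{1}{6} \left(- \frac{1}{13}\right) \left(-30 - -2197\right) \left(-184\right) = \frac{1}{6} \left(- \frac{1}{13}\right) \left(-30 + 2197\right) \left(-184\right) = \frac{1}{6} \left(- \frac{1}{13}\right) 2167 \left(-184\right) = \left(- \frac{2167}{78}\right) \left(-184\right) = \frac{199364}{39} \approx 5111.9$)
$39859 - J = 39859 - \frac{199364}{39} = \frac{1355137}{39}$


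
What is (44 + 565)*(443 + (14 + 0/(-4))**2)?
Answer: 389151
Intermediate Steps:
(44 + 565)*(443 + (14 + 0/(-4))**2) = 609*(443 + (14 + 0*(-1/4))**2) = 609*(443 + (14 + 0)**2) = 609*(443 + 14**2) = 609*(443 + 196) = 609*639 = 389151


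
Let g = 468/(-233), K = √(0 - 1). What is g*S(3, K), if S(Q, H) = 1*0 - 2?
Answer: 936/233 ≈ 4.0172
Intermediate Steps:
K = I (K = √(-1) = I ≈ 1.0*I)
S(Q, H) = -2 (S(Q, H) = 0 - 2 = -2)
g = -468/233 (g = 468*(-1/233) = -468/233 ≈ -2.0086)
g*S(3, K) = -468/233*(-2) = 936/233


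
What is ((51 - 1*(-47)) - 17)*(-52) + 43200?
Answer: 38988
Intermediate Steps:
((51 - 1*(-47)) - 17)*(-52) + 43200 = ((51 + 47) - 17)*(-52) + 43200 = (98 - 17)*(-52) + 43200 = 81*(-52) + 43200 = -4212 + 43200 = 38988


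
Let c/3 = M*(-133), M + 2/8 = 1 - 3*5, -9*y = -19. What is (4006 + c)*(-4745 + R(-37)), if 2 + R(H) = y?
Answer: -413876492/9 ≈ -4.5986e+7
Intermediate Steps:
y = 19/9 (y = -⅑*(-19) = 19/9 ≈ 2.1111)
R(H) = ⅑ (R(H) = -2 + 19/9 = ⅑)
M = -57/4 (M = -¼ + (1 - 3*5) = -¼ + (1 - 15) = -¼ - 14 = -57/4 ≈ -14.250)
c = 22743/4 (c = 3*(-57/4*(-133)) = 3*(7581/4) = 22743/4 ≈ 5685.8)
(4006 + c)*(-4745 + R(-37)) = (4006 + 22743/4)*(-4745 + ⅑) = (38767/4)*(-42704/9) = -413876492/9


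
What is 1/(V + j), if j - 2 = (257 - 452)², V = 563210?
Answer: 1/601237 ≈ 1.6632e-6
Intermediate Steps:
j = 38027 (j = 2 + (257 - 452)² = 2 + (-195)² = 2 + 38025 = 38027)
1/(V + j) = 1/(563210 + 38027) = 1/601237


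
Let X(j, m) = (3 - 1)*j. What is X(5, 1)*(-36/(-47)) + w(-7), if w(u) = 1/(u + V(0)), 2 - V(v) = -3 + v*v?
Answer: 673/94 ≈ 7.1596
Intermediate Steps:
X(j, m) = 2*j
V(v) = 5 - v² (V(v) = 2 - (-3 + v*v) = 2 - (-3 + v²) = 2 + (3 - v²) = 5 - v²)
w(u) = 1/(5 + u) (w(u) = 1/(u + (5 - 1*0²)) = 1/(u + (5 - 1*0)) = 1/(u + (5 + 0)) = 1/(u + 5) = 1/(5 + u))
X(5, 1)*(-36/(-47)) + w(-7) = (2*5)*(-36/(-47)) + 1/(5 - 7) = 10*(-36*(-1/47)) + 1/(-2) = 10*(36/47) - ½ = 360/47 - ½ = 673/94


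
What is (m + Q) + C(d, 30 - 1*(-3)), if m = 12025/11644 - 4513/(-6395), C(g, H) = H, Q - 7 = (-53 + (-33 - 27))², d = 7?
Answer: 953930883667/74463380 ≈ 12811.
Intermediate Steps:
Q = 12776 (Q = 7 + (-53 + (-33 - 27))² = 7 + (-53 - 60)² = 7 + (-113)² = 7 + 12769 = 12776)
m = 129449247/74463380 (m = 12025*(1/11644) - 4513*(-1/6395) = 12025/11644 + 4513/6395 = 129449247/74463380 ≈ 1.7384)
(m + Q) + C(d, 30 - 1*(-3)) = (129449247/74463380 + 12776) + (30 - 1*(-3)) = 951473592127/74463380 + (30 + 3) = 951473592127/74463380 + 33 = 953930883667/74463380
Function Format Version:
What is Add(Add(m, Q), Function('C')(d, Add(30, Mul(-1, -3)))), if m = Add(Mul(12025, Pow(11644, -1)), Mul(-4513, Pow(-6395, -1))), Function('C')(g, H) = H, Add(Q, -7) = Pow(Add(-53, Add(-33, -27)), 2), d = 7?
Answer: Rational(953930883667, 74463380) ≈ 12811.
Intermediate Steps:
Q = 12776 (Q = Add(7, Pow(Add(-53, Add(-33, -27)), 2)) = Add(7, Pow(Add(-53, -60), 2)) = Add(7, Pow(-113, 2)) = Add(7, 12769) = 12776)
m = Rational(129449247, 74463380) (m = Add(Mul(12025, Rational(1, 11644)), Mul(-4513, Rational(-1, 6395))) = Add(Rational(12025, 11644), Rational(4513, 6395)) = Rational(129449247, 74463380) ≈ 1.7384)
Add(Add(m, Q), Function('C')(d, Add(30, Mul(-1, -3)))) = Add(Add(Rational(129449247, 74463380), 12776), Add(30, Mul(-1, -3))) = Add(Rational(951473592127, 74463380), Add(30, 3)) = Add(Rational(951473592127, 74463380), 33) = Rational(953930883667, 74463380)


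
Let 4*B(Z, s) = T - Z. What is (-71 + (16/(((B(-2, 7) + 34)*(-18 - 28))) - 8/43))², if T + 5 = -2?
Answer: 85085293740561/16785534481 ≈ 5069.0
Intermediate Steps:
T = -7 (T = -5 - 2 = -7)
B(Z, s) = -7/4 - Z/4 (B(Z, s) = (-7 - Z)/4 = -7/4 - Z/4)
(-71 + (16/(((B(-2, 7) + 34)*(-18 - 28))) - 8/43))² = (-71 + (16/((((-7/4 - ¼*(-2)) + 34)*(-18 - 28))) - 8/43))² = (-71 + (16/((((-7/4 + ½) + 34)*(-46))) - 8*1/43))² = (-71 + (16/(((-5/4 + 34)*(-46))) - 8/43))² = (-71 + (16/(((131/4)*(-46))) - 8/43))² = (-71 + (16/(-3013/2) - 8/43))² = (-71 + (16*(-2/3013) - 8/43))² = (-71 + (-32/3013 - 8/43))² = (-71 - 25480/129559)² = (-9224169/129559)² = 85085293740561/16785534481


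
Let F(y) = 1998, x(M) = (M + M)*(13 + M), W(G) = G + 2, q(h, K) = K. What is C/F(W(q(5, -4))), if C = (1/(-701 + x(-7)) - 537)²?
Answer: 88850515058/615608775 ≈ 144.33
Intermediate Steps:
W(G) = 2 + G
x(M) = 2*M*(13 + M) (x(M) = (2*M)*(13 + M) = 2*M*(13 + M))
C = 177701030116/616225 (C = (1/(-701 + 2*(-7)*(13 - 7)) - 537)² = (1/(-701 + 2*(-7)*6) - 537)² = (1/(-701 - 84) - 537)² = (1/(-785) - 537)² = (-1/785 - 537)² = (-421546/785)² = 177701030116/616225 ≈ 2.8837e+5)
C/F(W(q(5, -4))) = (177701030116/616225)/1998 = (177701030116/616225)*(1/1998) = 88850515058/615608775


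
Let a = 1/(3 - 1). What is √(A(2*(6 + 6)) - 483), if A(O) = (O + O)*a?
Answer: 3*I*√51 ≈ 21.424*I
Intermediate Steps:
a = ½ (a = 1/2 = ½ ≈ 0.50000)
A(O) = O (A(O) = (O + O)*(½) = (2*O)*(½) = O)
√(A(2*(6 + 6)) - 483) = √(2*(6 + 6) - 483) = √(2*12 - 483) = √(24 - 483) = √(-459) = 3*I*√51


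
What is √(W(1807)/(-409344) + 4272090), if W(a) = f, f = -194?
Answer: √2796258300237246/25584 ≈ 2066.9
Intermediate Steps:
W(a) = -194
√(W(1807)/(-409344) + 4272090) = √(-194/(-409344) + 4272090) = √(-194*(-1/409344) + 4272090) = √(97/204672 + 4272090) = √(874377204577/204672) = √2796258300237246/25584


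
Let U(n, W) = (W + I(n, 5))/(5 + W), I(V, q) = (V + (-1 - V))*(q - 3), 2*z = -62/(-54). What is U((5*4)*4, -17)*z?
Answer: 589/648 ≈ 0.90895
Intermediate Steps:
z = 31/54 (z = (-62/(-54))/2 = (-62*(-1/54))/2 = (½)*(31/27) = 31/54 ≈ 0.57407)
I(V, q) = 3 - q (I(V, q) = -(-3 + q) = 3 - q)
U(n, W) = (-2 + W)/(5 + W) (U(n, W) = (W + (3 - 1*5))/(5 + W) = (W + (3 - 5))/(5 + W) = (W - 2)/(5 + W) = (-2 + W)/(5 + W))
U((5*4)*4, -17)*z = ((-2 - 17)/(5 - 17))*(31/54) = (-19/(-12))*(31/54) = -1/12*(-19)*(31/54) = (19/12)*(31/54) = 589/648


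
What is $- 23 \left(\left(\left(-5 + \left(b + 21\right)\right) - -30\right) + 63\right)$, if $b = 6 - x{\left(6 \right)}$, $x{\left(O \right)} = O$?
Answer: $-2507$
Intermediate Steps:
$b = 0$ ($b = 6 - 6 = 0$)
$- 23 \left(\left(\left(-5 + \left(b + 21\right)\right) - -30\right) + 63\right) = - 23 \left(\left(\left(-5 + \left(0 + 21\right)\right) - -30\right) + 63\right) = - 23 \left(\left(\left(-5 + 21\right) + 30\right) + 63\right) = - 23 \left(\left(16 + 30\right) + 63\right) = - 23 \left(46 + 63\right) = \left(-23\right) 109 = -2507$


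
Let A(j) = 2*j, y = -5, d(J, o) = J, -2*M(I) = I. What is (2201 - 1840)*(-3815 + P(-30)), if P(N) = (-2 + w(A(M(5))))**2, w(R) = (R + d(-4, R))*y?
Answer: -709726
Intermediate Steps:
M(I) = -I/2
w(R) = 20 - 5*R (w(R) = (R - 4)*(-5) = (-4 + R)*(-5) = 20 - 5*R)
P(N) = 1849 (P(N) = (-2 + (20 - 10*(-1/2*5)))**2 = (-2 + (20 - 10*(-5)/2))**2 = (-2 + (20 - 5*(-5)))**2 = (-2 + (20 + 25))**2 = (-2 + 45)**2 = 43**2 = 1849)
(2201 - 1840)*(-3815 + P(-30)) = (2201 - 1840)*(-3815 + 1849) = 361*(-1966) = -709726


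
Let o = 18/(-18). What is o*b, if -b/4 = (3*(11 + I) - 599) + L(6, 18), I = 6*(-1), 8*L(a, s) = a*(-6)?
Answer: -2354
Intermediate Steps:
L(a, s) = -3*a/4 (L(a, s) = (a*(-6))/8 = (-6*a)/8 = -3*a/4)
o = -1 (o = 18*(-1/18) = -1)
I = -6
b = 2354 (b = -4*((3*(11 - 6) - 599) - ¾*6) = -4*((3*5 - 599) - 9/2) = -4*((15 - 599) - 9/2) = -4*(-584 - 9/2) = -4*(-1177/2) = 2354)
o*b = -1*2354 = -2354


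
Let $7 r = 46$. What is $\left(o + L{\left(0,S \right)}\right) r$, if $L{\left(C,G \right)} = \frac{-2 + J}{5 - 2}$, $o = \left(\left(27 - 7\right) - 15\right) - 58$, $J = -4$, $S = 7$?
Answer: $- \frac{2530}{7} \approx -361.43$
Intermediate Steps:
$r = \frac{46}{7}$ ($r = \frac{1}{7} \cdot 46 = \frac{46}{7} \approx 6.5714$)
$o = -53$ ($o = \left(20 - 15\right) - 58 = 5 - 58 = -53$)
$L{\left(C,G \right)} = -2$ ($L{\left(C,G \right)} = \frac{-2 - 4}{5 - 2} = - \frac{6}{3} = \left(-6\right) \frac{1}{3} = -2$)
$\left(o + L{\left(0,S \right)}\right) r = \left(-53 - 2\right) \frac{46}{7} = \left(-55\right) \frac{46}{7} = - \frac{2530}{7}$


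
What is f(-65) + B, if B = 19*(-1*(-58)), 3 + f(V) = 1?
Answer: 1100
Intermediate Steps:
f(V) = -2 (f(V) = -3 + 1 = -2)
B = 1102 (B = 19*58 = 1102)
f(-65) + B = -2 + 1102 = 1100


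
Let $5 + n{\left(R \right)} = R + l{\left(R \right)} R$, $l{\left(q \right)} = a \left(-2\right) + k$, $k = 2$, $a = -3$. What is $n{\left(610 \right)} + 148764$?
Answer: $154249$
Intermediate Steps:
$l{\left(q \right)} = 8$ ($l{\left(q \right)} = \left(-3\right) \left(-2\right) + 2 = 6 + 2 = 8$)
$n{\left(R \right)} = -5 + 9 R$ ($n{\left(R \right)} = -5 + \left(R + 8 R\right) = -5 + 9 R$)
$n{\left(610 \right)} + 148764 = \left(-5 + 9 \cdot 610\right) + 148764 = \left(-5 + 5490\right) + 148764 = 5485 + 148764 = 154249$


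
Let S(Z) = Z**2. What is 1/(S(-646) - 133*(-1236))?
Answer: 1/581704 ≈ 1.7191e-6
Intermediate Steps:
1/(S(-646) - 133*(-1236)) = 1/((-646)**2 - 133*(-1236)) = 1/(417316 + 164388) = 1/581704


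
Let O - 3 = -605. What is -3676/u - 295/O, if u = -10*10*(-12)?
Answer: -232369/90300 ≈ -2.5733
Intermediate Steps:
O = -602 (O = 3 - 605 = -602)
u = 1200 (u = -100*(-12) = 1200)
-3676/u - 295/O = -3676/1200 - 295/(-602) = -3676*1/1200 - 295*(-1/602) = -919/300 + 295/602 = -232369/90300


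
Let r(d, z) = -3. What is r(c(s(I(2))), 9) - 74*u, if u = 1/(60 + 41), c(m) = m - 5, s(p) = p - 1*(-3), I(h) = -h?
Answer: -377/101 ≈ -3.7327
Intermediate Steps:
s(p) = 3 + p (s(p) = p + 3 = 3 + p)
c(m) = -5 + m
u = 1/101 ≈ 0.0099010
r(c(s(I(2))), 9) - 74*u = -3 - 74*1/101 = -3 - 74/101 = -377/101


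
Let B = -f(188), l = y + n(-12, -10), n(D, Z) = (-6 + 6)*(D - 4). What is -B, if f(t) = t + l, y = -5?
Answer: 183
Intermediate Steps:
n(D, Z) = 0 (n(D, Z) = 0*(-4 + D) = 0)
l = -5 (l = -5 + 0 = -5)
f(t) = -5 + t (f(t) = t - 5 = -5 + t)
B = -183 (B = -(-5 + 188) = -1*183 = -183)
-B = -1*(-183) = 183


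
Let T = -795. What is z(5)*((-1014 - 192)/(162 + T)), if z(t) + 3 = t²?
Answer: 8844/211 ≈ 41.915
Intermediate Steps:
z(t) = -3 + t²
z(5)*((-1014 - 192)/(162 + T)) = (-3 + 5²)*((-1014 - 192)/(162 - 795)) = (-3 + 25)*(-1206/(-633)) = 22*(-1206*(-1/633)) = 22*(402/211) = 8844/211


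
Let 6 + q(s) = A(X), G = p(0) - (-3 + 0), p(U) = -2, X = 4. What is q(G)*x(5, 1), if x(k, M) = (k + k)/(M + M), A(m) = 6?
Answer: 0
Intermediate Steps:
x(k, M) = k/M (x(k, M) = (2*k)/((2*M)) = (2*k)*(1/(2*M)) = k/M)
G = 1 (G = -2 - (-3 + 0) = -2 - 1*(-3) = -2 + 3 = 1)
q(s) = 0 (q(s) = -6 + 6 = 0)
q(G)*x(5, 1) = 0*(5/1) = 0*(5*1) = 0*5 = 0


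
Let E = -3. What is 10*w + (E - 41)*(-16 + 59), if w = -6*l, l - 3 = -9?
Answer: -1532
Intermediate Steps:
l = -6 (l = 3 - 9 = -6)
w = 36 (w = -6*(-6) = 36)
10*w + (E - 41)*(-16 + 59) = 10*36 + (-3 - 41)*(-16 + 59) = 360 - 44*43 = 360 - 1892 = -1532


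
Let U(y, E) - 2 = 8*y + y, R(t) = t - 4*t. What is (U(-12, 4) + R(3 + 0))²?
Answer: 13225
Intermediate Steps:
R(t) = -3*t
U(y, E) = 2 + 9*y (U(y, E) = 2 + (8*y + y) = 2 + 9*y)
(U(-12, 4) + R(3 + 0))² = ((2 + 9*(-12)) - 3*(3 + 0))² = ((2 - 108) - 3*3)² = (-106 - 9)² = (-115)² = 13225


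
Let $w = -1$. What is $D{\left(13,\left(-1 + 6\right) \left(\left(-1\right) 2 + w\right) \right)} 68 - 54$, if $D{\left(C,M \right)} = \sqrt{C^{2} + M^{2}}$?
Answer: $-54 + 68 \sqrt{394} \approx 1295.8$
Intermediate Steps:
$D{\left(13,\left(-1 + 6\right) \left(\left(-1\right) 2 + w\right) \right)} 68 - 54 = \sqrt{13^{2} + \left(\left(-1 + 6\right) \left(\left(-1\right) 2 - 1\right)\right)^{2}} \cdot 68 - 54 = \sqrt{169 + \left(5 \left(-2 - 1\right)\right)^{2}} \cdot 68 - 54 = \sqrt{169 + \left(5 \left(-3\right)\right)^{2}} \cdot 68 - 54 = \sqrt{169 + \left(-15\right)^{2}} \cdot 68 - 54 = \sqrt{169 + 225} \cdot 68 - 54 = \sqrt{394} \cdot 68 - 54 = 68 \sqrt{394} - 54 = -54 + 68 \sqrt{394}$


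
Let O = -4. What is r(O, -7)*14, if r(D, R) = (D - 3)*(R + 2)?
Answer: 490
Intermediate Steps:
r(D, R) = (-3 + D)*(2 + R)
r(O, -7)*14 = (-6 - 3*(-7) + 2*(-4) - 4*(-7))*14 = (-6 + 21 - 8 + 28)*14 = 35*14 = 490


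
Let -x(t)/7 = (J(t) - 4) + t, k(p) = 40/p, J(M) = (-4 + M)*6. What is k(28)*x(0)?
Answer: 280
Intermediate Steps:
J(M) = -24 + 6*M
x(t) = 196 - 49*t (x(t) = -7*(((-24 + 6*t) - 4) + t) = -7*((-28 + 6*t) + t) = -7*(-28 + 7*t) = 196 - 49*t)
k(28)*x(0) = (40/28)*(196 - 49*0) = (40*(1/28))*(196 + 0) = (10/7)*196 = 280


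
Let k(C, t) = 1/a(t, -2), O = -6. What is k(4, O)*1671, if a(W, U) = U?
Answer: -1671/2 ≈ -835.50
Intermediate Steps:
k(C, t) = -½ (k(C, t) = 1/(-2) = -½)
k(4, O)*1671 = -½*1671 = -1671/2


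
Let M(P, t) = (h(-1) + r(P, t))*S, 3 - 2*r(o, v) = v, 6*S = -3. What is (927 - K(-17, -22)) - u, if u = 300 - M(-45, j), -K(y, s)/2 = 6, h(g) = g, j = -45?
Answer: 1255/2 ≈ 627.50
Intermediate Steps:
S = -½ (S = (⅙)*(-3) = -½ ≈ -0.50000)
r(o, v) = 3/2 - v/2
K(y, s) = -12 (K(y, s) = -2*6 = -12)
M(P, t) = -¼ + t/4 (M(P, t) = (-1 + (3/2 - t/2))*(-½) = (½ - t/2)*(-½) = -¼ + t/4)
u = 623/2 (u = 300 - (-¼ + (¼)*(-45)) = 300 - (-¼ - 45/4) = 300 - 1*(-23/2) = 300 + 23/2 = 623/2 ≈ 311.50)
(927 - K(-17, -22)) - u = (927 - 1*(-12)) - 1*623/2 = (927 + 12) - 623/2 = 939 - 623/2 = 1255/2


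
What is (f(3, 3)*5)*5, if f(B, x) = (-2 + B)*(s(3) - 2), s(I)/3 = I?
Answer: 175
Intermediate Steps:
s(I) = 3*I
f(B, x) = -14 + 7*B (f(B, x) = (-2 + B)*(3*3 - 2) = (-2 + B)*(9 - 2) = (-2 + B)*7 = -14 + 7*B)
(f(3, 3)*5)*5 = ((-14 + 7*3)*5)*5 = ((-14 + 21)*5)*5 = (7*5)*5 = 35*5 = 175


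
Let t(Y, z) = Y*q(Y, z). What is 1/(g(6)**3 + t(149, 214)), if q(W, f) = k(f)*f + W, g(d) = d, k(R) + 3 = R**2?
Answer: 1/1460178015 ≈ 6.8485e-10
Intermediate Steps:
k(R) = -3 + R**2
q(W, f) = W + f*(-3 + f**2) (q(W, f) = (-3 + f**2)*f + W = f*(-3 + f**2) + W = W + f*(-3 + f**2))
t(Y, z) = Y*(Y + z*(-3 + z**2))
1/(g(6)**3 + t(149, 214)) = 1/(6**3 + 149*(149 + 214*(-3 + 214**2))) = 1/(216 + 149*(149 + 214*(-3 + 45796))) = 1/(216 + 149*(149 + 214*45793)) = 1/(216 + 149*(149 + 9799702)) = 1/(216 + 149*9799851) = 1/(216 + 1460177799) = 1/1460178015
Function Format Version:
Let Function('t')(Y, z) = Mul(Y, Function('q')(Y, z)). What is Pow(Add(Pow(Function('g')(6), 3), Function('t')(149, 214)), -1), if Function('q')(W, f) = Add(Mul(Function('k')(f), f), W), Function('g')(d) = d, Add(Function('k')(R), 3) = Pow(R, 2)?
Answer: Rational(1, 1460178015) ≈ 6.8485e-10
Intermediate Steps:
Function('k')(R) = Add(-3, Pow(R, 2))
Function('q')(W, f) = Add(W, Mul(f, Add(-3, Pow(f, 2)))) (Function('q')(W, f) = Add(Mul(Add(-3, Pow(f, 2)), f), W) = Add(Mul(f, Add(-3, Pow(f, 2))), W) = Add(W, Mul(f, Add(-3, Pow(f, 2)))))
Function('t')(Y, z) = Mul(Y, Add(Y, Mul(z, Add(-3, Pow(z, 2)))))
Pow(Add(Pow(Function('g')(6), 3), Function('t')(149, 214)), -1) = Pow(Add(Pow(6, 3), Mul(149, Add(149, Mul(214, Add(-3, Pow(214, 2)))))), -1) = Pow(Add(216, Mul(149, Add(149, Mul(214, Add(-3, 45796))))), -1) = Pow(Add(216, Mul(149, Add(149, Mul(214, 45793)))), -1) = Pow(Add(216, Mul(149, Add(149, 9799702))), -1) = Pow(Add(216, Mul(149, 9799851)), -1) = Pow(Add(216, 1460177799), -1) = Pow(1460178015, -1) = Rational(1, 1460178015)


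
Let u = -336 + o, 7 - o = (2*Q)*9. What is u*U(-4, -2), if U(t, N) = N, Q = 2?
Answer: 730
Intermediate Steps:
o = -29 (o = 7 - 2*2*9 = 7 - 4*9 = 7 - 1*36 = 7 - 36 = -29)
u = -365 (u = -336 - 29 = -365)
u*U(-4, -2) = -365*(-2) = 730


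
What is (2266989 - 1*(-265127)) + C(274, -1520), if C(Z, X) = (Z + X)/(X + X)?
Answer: 3848816943/1520 ≈ 2.5321e+6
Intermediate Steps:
C(Z, X) = (X + Z)/(2*X) (C(Z, X) = (X + Z)/((2*X)) = (X + Z)*(1/(2*X)) = (X + Z)/(2*X))
(2266989 - 1*(-265127)) + C(274, -1520) = (2266989 - 1*(-265127)) + (½)*(-1520 + 274)/(-1520) = (2266989 + 265127) + (½)*(-1/1520)*(-1246) = 2532116 + 623/1520 = 3848816943/1520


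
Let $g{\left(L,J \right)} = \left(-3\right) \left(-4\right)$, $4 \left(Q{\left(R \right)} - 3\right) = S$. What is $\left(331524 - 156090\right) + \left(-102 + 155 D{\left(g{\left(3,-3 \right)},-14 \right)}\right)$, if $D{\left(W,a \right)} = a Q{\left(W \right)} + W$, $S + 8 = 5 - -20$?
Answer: $\frac{322919}{2} \approx 1.6146 \cdot 10^{5}$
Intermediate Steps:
$S = 17$ ($S = -8 + \left(5 - -20\right) = -8 + \left(5 + 20\right) = -8 + 25 = 17$)
$Q{\left(R \right)} = \frac{29}{4}$ ($Q{\left(R \right)} = 3 + \frac{1}{4} \cdot 17 = 3 + \frac{17}{4} = \frac{29}{4}$)
$g{\left(L,J \right)} = 12$
$D{\left(W,a \right)} = W + \frac{29 a}{4}$ ($D{\left(W,a \right)} = a \frac{29}{4} + W = \frac{29 a}{4} + W = W + \frac{29 a}{4}$)
$\left(331524 - 156090\right) + \left(-102 + 155 D{\left(g{\left(3,-3 \right)},-14 \right)}\right) = \left(331524 - 156090\right) + \left(-102 + 155 \left(12 + \frac{29}{4} \left(-14\right)\right)\right) = 175434 + \left(-102 + 155 \left(12 - \frac{203}{2}\right)\right) = 175434 + \left(-102 + 155 \left(- \frac{179}{2}\right)\right) = 175434 - \frac{27949}{2} = \frac{322919}{2}$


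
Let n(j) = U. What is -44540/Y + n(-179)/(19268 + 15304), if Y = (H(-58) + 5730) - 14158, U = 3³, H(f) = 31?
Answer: 513354533/96767028 ≈ 5.3051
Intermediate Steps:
U = 27
n(j) = 27
Y = -8397 (Y = (31 + 5730) - 14158 = 5761 - 14158 = -8397)
-44540/Y + n(-179)/(19268 + 15304) = -44540/(-8397) + 27/(19268 + 15304) = -44540*(-1/8397) + 27/34572 = 44540/8397 + 27*(1/34572) = 44540/8397 + 9/11524 = 513354533/96767028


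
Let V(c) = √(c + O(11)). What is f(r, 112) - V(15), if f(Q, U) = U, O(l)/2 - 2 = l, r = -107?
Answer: 112 - √41 ≈ 105.60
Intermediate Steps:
O(l) = 4 + 2*l
V(c) = √(26 + c) (V(c) = √(c + (4 + 2*11)) = √(c + (4 + 22)) = √(c + 26) = √(26 + c))
f(r, 112) - V(15) = 112 - √(26 + 15) = 112 - √41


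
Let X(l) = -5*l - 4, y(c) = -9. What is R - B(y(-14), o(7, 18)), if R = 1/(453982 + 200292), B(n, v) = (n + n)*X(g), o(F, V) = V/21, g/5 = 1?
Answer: -341531027/654274 ≈ -522.00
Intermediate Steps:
g = 5 (g = 5*1 = 5)
o(F, V) = V/21 (o(F, V) = V*(1/21) = V/21)
X(l) = -4 - 5*l
B(n, v) = -58*n (B(n, v) = (n + n)*(-4 - 5*5) = (2*n)*(-4 - 25) = (2*n)*(-29) = -58*n)
R = 1/654274 ≈ 1.5284e-6
R - B(y(-14), o(7, 18)) = 1/654274 - (-58)*(-9) = 1/654274 - 1*522 = 1/654274 - 522 = -341531027/654274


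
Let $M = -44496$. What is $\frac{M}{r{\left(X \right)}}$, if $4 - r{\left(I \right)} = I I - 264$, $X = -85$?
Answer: $\frac{4944}{773} \approx 6.3959$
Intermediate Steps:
$r{\left(I \right)} = 268 - I^{2}$ ($r{\left(I \right)} = 4 - \left(I I - 264\right) = 4 - \left(I^{2} - 264\right) = 4 - \left(-264 + I^{2}\right) = 268 - I^{2}$)
$\frac{M}{r{\left(X \right)}} = - \frac{44496}{268 - \left(-85\right)^{2}} = - \frac{44496}{268 - 7225} = - \frac{44496}{-6957} = \left(-44496\right) \left(- \frac{1}{6957}\right) = \frac{4944}{773}$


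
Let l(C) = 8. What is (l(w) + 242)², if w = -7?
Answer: 62500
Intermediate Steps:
(l(w) + 242)² = (8 + 242)² = 250² = 62500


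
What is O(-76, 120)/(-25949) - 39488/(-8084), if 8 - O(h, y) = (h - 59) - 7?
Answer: 255865378/52442929 ≈ 4.8789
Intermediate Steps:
O(h, y) = 74 - h (O(h, y) = 8 - ((h - 59) - 7) = 8 - ((-59 + h) - 7) = 8 - (-66 + h) = 8 + (66 - h) = 74 - h)
O(-76, 120)/(-25949) - 39488/(-8084) = (74 - 1*(-76))/(-25949) - 39488/(-8084) = (74 + 76)*(-1/25949) - 39488*(-1/8084) = 150*(-1/25949) + 9872/2021 = -150/25949 + 9872/2021 = 255865378/52442929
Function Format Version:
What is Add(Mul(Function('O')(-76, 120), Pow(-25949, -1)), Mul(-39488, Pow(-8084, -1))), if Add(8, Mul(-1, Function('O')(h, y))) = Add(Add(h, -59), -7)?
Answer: Rational(255865378, 52442929) ≈ 4.8789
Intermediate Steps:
Function('O')(h, y) = Add(74, Mul(-1, h)) (Function('O')(h, y) = Add(8, Mul(-1, Add(Add(h, -59), -7))) = Add(8, Mul(-1, Add(Add(-59, h), -7))) = Add(8, Mul(-1, Add(-66, h))) = Add(8, Add(66, Mul(-1, h))) = Add(74, Mul(-1, h)))
Add(Mul(Function('O')(-76, 120), Pow(-25949, -1)), Mul(-39488, Pow(-8084, -1))) = Add(Mul(Add(74, Mul(-1, -76)), Pow(-25949, -1)), Mul(-39488, Pow(-8084, -1))) = Add(Mul(Add(74, 76), Rational(-1, 25949)), Mul(-39488, Rational(-1, 8084))) = Add(Mul(150, Rational(-1, 25949)), Rational(9872, 2021)) = Add(Rational(-150, 25949), Rational(9872, 2021)) = Rational(255865378, 52442929)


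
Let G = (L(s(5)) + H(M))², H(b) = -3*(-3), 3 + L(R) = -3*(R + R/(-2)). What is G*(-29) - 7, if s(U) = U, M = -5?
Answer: -289/4 ≈ -72.250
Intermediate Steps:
L(R) = -3 - 3*R/2 (L(R) = -3 - 3*(R + R/(-2)) = -3 - 3*(R + R*(-½)) = -3 - 3*(R - R/2) = -3 - 3*R/2)
H(b) = 9
G = 9/4 (G = ((-3 - 3/2*5) + 9)² = ((-3 - 15/2) + 9)² = (-21/2 + 9)² = (-3/2)² = 9/4 ≈ 2.2500)
G*(-29) - 7 = (9/4)*(-29) - 7 = -261/4 - 7 = -289/4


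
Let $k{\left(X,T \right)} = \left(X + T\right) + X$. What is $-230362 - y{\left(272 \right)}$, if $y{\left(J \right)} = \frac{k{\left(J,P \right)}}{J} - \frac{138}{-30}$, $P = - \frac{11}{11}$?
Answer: $- \frac{313301291}{1360} \approx -2.3037 \cdot 10^{5}$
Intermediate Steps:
$P = -1$ ($P = \left(-11\right) \frac{1}{11} = -1$)
$k{\left(X,T \right)} = T + 2 X$ ($k{\left(X,T \right)} = \left(T + X\right) + X = T + 2 X$)
$y{\left(J \right)} = \frac{23}{5} + \frac{-1 + 2 J}{J}$ ($y{\left(J \right)} = \frac{-1 + 2 J}{J} - \frac{138}{-30} = \frac{-1 + 2 J}{J} - - \frac{23}{5} = \frac{-1 + 2 J}{J} + \frac{23}{5} = \frac{23}{5} + \frac{-1 + 2 J}{J}$)
$-230362 - y{\left(272 \right)} = -230362 - \left(\frac{33}{5} - \frac{1}{272}\right) = -230362 - \frac{8971}{1360} = - \frac{313301291}{1360}$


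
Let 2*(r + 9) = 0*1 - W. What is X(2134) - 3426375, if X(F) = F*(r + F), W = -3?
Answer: 1111576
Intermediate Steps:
r = -15/2 (r = -9 + (0*1 - 1*(-3))/2 = -9 + (0 + 3)/2 = -9 + (1/2)*3 = -9 + 3/2 = -15/2 ≈ -7.5000)
X(F) = F*(-15/2 + F)
X(2134) - 3426375 = (1/2)*2134*(-15 + 2*2134) - 3426375 = (1/2)*2134*(-15 + 4268) - 3426375 = (1/2)*2134*4253 - 3426375 = 4537951 - 3426375 = 1111576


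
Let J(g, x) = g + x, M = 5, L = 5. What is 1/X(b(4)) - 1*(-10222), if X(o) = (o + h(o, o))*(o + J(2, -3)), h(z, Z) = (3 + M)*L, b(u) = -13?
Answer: 3863915/378 ≈ 10222.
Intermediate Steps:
h(z, Z) = 40 (h(z, Z) = (3 + 5)*5 = 8*5 = 40)
X(o) = (-1 + o)*(40 + o) (X(o) = (o + 40)*(o + (2 - 3)) = (40 + o)*(o - 1) = (40 + o)*(-1 + o) = (-1 + o)*(40 + o))
1/X(b(4)) - 1*(-10222) = 1/(-40 + (-13)**2 + 39*(-13)) - 1*(-10222) = 1/(-40 + 169 - 507) + 10222 = 1/(-378) + 10222 = -1/378 + 10222 = 3863915/378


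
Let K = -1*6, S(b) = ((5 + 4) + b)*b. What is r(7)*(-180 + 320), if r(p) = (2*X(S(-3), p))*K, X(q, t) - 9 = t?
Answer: -26880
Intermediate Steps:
S(b) = b*(9 + b) (S(b) = (9 + b)*b = b*(9 + b))
X(q, t) = 9 + t
K = -6
r(p) = -108 - 12*p (r(p) = (2*(9 + p))*(-6) = (18 + 2*p)*(-6) = -108 - 12*p)
r(7)*(-180 + 320) = (-108 - 12*7)*(-180 + 320) = (-108 - 84)*140 = -192*140 = -26880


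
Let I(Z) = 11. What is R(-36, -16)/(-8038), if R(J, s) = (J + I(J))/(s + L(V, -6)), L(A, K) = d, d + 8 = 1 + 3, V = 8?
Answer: -5/32152 ≈ -0.00015551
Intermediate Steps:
d = -4 (d = -8 + (1 + 3) = -8 + 4 = -4)
L(A, K) = -4
R(J, s) = (11 + J)/(-4 + s) (R(J, s) = (J + 11)/(s - 4) = (11 + J)/(-4 + s))
R(-36, -16)/(-8038) = ((11 - 36)/(-4 - 16))/(-8038) = (-25/(-20))*(-1/8038) = -1/20*(-25)*(-1/8038) = (5/4)*(-1/8038) = -5/32152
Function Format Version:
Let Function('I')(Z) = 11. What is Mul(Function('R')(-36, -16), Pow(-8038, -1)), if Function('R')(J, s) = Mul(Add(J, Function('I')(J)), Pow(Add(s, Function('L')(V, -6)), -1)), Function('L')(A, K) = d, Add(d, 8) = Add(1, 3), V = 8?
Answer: Rational(-5, 32152) ≈ -0.00015551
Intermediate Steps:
d = -4 (d = Add(-8, Add(1, 3)) = Add(-8, 4) = -4)
Function('L')(A, K) = -4
Function('R')(J, s) = Mul(Pow(Add(-4, s), -1), Add(11, J)) (Function('R')(J, s) = Mul(Add(J, 11), Pow(Add(s, -4), -1)) = Mul(Add(11, J), Pow(Add(-4, s), -1)) = Mul(Pow(Add(-4, s), -1), Add(11, J)))
Mul(Function('R')(-36, -16), Pow(-8038, -1)) = Mul(Mul(Pow(Add(-4, -16), -1), Add(11, -36)), Pow(-8038, -1)) = Mul(Mul(Pow(-20, -1), -25), Rational(-1, 8038)) = Mul(Mul(Rational(-1, 20), -25), Rational(-1, 8038)) = Mul(Rational(5, 4), Rational(-1, 8038)) = Rational(-5, 32152)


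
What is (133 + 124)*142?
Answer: 36494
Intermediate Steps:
(133 + 124)*142 = 257*142 = 36494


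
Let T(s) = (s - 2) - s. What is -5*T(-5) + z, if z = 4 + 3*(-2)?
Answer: 8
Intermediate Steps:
T(s) = -2 (T(s) = (-2 + s) - s = -2)
z = -2 (z = 4 - 6 = -2)
-5*T(-5) + z = -5*(-2) - 2 = 10 - 2 = 8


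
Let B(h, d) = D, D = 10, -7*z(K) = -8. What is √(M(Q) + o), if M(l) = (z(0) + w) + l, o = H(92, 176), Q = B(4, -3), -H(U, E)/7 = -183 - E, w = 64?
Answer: 3*√14091/7 ≈ 50.874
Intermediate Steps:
z(K) = 8/7 (z(K) = -⅐*(-8) = 8/7)
B(h, d) = 10
H(U, E) = 1281 + 7*E (H(U, E) = -7*(-183 - E) = 1281 + 7*E)
Q = 10
o = 2513 (o = 1281 + 7*176 = 1281 + 1232 = 2513)
M(l) = 456/7 + l (M(l) = (8/7 + 64) + l = 456/7 + l)
√(M(Q) + o) = √((456/7 + 10) + 2513) = √(526/7 + 2513) = √(18117/7) = 3*√14091/7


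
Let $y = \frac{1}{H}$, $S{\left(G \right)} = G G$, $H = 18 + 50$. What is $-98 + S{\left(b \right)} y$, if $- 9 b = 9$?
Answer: $- \frac{6663}{68} \approx -97.985$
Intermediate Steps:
$b = -1$ ($b = \left(- \frac{1}{9}\right) 9 = -1$)
$H = 68$
$S{\left(G \right)} = G^{2}$
$y = \frac{1}{68} \approx 0.014706$
$-98 + S{\left(b \right)} y = -98 + \left(-1\right)^{2} \cdot \frac{1}{68} = -98 + 1 \cdot \frac{1}{68} = -98 + \frac{1}{68} = - \frac{6663}{68}$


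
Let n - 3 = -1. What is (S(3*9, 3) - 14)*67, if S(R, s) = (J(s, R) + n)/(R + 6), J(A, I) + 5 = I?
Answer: -9782/11 ≈ -889.27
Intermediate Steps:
J(A, I) = -5 + I
n = 2 (n = 3 - 1 = 2)
S(R, s) = (-3 + R)/(6 + R) (S(R, s) = ((-5 + R) + 2)/(R + 6) = (-3 + R)/(6 + R))
(S(3*9, 3) - 14)*67 = ((-3 + 3*9)/(6 + 3*9) - 14)*67 = ((-3 + 27)/(6 + 27) - 14)*67 = (24/33 - 14)*67 = ((1/33)*24 - 14)*67 = (8/11 - 14)*67 = -146/11*67 = -9782/11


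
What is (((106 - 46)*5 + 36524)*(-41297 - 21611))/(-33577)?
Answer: 2316524192/33577 ≈ 68991.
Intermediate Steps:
(((106 - 46)*5 + 36524)*(-41297 - 21611))/(-33577) = ((60*5 + 36524)*(-62908))*(-1/33577) = ((300 + 36524)*(-62908))*(-1/33577) = (36824*(-62908))*(-1/33577) = -2316524192*(-1/33577) = 2316524192/33577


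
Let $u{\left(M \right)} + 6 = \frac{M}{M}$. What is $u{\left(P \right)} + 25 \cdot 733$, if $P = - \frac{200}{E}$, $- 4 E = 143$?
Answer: $18320$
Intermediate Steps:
$E = - \frac{143}{4}$ ($E = \left(- \frac{1}{4}\right) 143 = - \frac{143}{4} \approx -35.75$)
$P = \frac{800}{143}$ ($P = - \frac{200}{- \frac{143}{4}} = \left(-200\right) \left(- \frac{4}{143}\right) = \frac{800}{143} \approx 5.5944$)
$u{\left(M \right)} = -5$ ($u{\left(M \right)} = -6 + \frac{M}{M} = -6 + 1 = -5$)
$u{\left(P \right)} + 25 \cdot 733 = -5 + 25 \cdot 733 = -5 + 18325 = 18320$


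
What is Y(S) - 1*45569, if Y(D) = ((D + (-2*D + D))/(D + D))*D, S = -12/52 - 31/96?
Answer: -45569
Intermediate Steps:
S = -691/1248 (S = -12*1/52 - 31*1/96 = -3/13 - 31/96 = -691/1248 ≈ -0.55369)
Y(D) = 0 (Y(D) = ((D - D)/((2*D)))*D = (0*(1/(2*D)))*D = 0*D = 0)
Y(S) - 1*45569 = 0 - 1*45569 = 0 - 45569 = -45569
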